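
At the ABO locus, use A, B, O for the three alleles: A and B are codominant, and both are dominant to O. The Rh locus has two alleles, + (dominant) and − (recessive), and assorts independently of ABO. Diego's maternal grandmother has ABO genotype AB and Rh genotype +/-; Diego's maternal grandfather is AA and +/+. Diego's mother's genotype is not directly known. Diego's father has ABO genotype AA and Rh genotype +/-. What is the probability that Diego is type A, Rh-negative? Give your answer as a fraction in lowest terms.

Diego's mother's ABO genotype from AB × AA: 1/2 AA, 1/2 AB.
Crossing each possibility with the father AA and summing P(type A): 1/2·1 + 1/2·1/2 = 3/4.
Similarly for Rh via the mother's Rh distribution: P(Rh-) = 1/8.
Independent loci: 3/4 × 1/8 = 3/32.

3/32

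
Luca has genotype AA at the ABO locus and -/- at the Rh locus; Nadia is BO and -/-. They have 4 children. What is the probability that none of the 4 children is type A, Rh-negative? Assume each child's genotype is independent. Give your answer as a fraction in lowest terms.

1/16

ABO cross AA × BO → 1/2 A, 1/2 AB.
Rh cross -/- × -/- → 1 Rh-; so P(type A, Rh-negative) = 1/2 × 1 = 1/2 per child.
P(not type A, Rh-negative) = 1/2 for one child; (1/2)^4 = 1/16.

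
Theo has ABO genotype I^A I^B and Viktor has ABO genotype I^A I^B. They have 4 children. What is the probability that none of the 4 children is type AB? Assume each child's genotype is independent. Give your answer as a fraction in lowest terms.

ABO cross I^A I^B × I^A I^B → 1/4 A, 1/4 B, 1/2 AB.
So P(type AB) = 1/2 per child.
P(not type AB) = 1/2 for one child; (1/2)^4 = 1/16.

1/16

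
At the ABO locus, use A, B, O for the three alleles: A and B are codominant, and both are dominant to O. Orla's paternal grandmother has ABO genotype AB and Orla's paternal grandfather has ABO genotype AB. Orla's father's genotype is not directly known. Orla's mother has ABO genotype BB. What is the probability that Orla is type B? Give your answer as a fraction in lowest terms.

Orla's father's ABO genotype from AB × AB: 1/4 AA, 1/2 AB, 1/4 BB.
Crossing each possibility with the mother BB and summing P(type B): 1/4·0 + 1/2·1/2 + 1/4·1 = 1/2.

1/2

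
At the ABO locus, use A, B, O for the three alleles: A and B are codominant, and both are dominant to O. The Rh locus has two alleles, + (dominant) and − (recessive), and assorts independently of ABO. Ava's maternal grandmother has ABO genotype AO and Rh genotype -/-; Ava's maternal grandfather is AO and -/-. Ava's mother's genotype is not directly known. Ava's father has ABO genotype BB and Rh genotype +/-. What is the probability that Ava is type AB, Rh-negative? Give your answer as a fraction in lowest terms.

1/4

Ava's mother's ABO genotype from AO × AO: 1/4 AA, 1/2 AO, 1/4 OO.
Crossing each possibility with the father BB and summing P(type AB): 1/4·1 + 1/2·1/2 + 1/4·0 = 1/2.
Similarly for Rh via the mother's Rh distribution: P(Rh-) = 1/2.
Independent loci: 1/2 × 1/2 = 1/4.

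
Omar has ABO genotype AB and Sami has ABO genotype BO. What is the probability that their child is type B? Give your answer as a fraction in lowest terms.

1/2

ABO cross AB × BO → offspring phenotypes: 1/4 A, 1/2 B, 1/4 AB.
So P(type B) = 1/2.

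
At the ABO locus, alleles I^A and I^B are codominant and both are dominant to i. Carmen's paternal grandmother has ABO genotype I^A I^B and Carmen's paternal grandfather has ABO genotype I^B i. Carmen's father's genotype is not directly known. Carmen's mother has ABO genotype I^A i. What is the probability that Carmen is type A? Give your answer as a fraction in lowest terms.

Carmen's father's ABO genotype from I^A I^B × I^B i: 1/4 I^A I^B, 1/4 I^A i, 1/4 I^B I^B, 1/4 I^B i.
Crossing each possibility with the mother I^A i and summing P(type A): 1/4·1/2 + 1/4·3/4 + 1/4·0 + 1/4·1/4 = 3/8.

3/8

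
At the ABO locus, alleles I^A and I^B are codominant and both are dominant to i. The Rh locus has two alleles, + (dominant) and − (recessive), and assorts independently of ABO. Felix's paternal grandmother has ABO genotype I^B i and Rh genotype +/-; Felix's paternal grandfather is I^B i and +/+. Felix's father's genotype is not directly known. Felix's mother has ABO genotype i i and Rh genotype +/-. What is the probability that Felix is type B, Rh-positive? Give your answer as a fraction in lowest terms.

Felix's father's ABO genotype from I^B i × I^B i: 1/4 I^B I^B, 1/2 I^B i, 1/4 i i.
Crossing each possibility with the mother i i and summing P(type B): 1/4·1 + 1/2·1/2 + 1/4·0 = 1/2.
Similarly for Rh via the father's Rh distribution: P(Rh+) = 7/8.
Independent loci: 1/2 × 7/8 = 7/16.

7/16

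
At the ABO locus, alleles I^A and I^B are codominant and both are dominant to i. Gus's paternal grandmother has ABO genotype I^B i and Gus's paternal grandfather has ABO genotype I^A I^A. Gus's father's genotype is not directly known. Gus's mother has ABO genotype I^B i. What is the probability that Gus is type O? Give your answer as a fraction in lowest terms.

1/8

Gus's father's ABO genotype from I^B i × I^A I^A: 1/2 I^A I^B, 1/2 I^A i.
Crossing each possibility with the mother I^B i and summing P(type O): 1/2·0 + 1/2·1/4 = 1/8.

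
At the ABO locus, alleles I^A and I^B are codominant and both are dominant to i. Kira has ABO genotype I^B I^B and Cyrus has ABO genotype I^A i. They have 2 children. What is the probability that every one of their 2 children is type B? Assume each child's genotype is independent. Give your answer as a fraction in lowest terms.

1/4

ABO cross I^B I^B × I^A i → 1/2 B, 1/2 AB.
So P(type B) = 1/2 per child.
All 2 independent: (1/2)^2 = 1/4.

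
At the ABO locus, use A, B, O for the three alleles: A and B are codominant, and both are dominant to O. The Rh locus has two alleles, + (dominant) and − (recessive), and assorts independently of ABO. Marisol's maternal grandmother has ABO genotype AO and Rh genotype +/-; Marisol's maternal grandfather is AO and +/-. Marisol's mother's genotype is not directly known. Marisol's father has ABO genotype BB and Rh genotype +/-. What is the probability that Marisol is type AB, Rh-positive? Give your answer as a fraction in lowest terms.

3/8

Marisol's mother's ABO genotype from AO × AO: 1/4 AA, 1/2 AO, 1/4 OO.
Crossing each possibility with the father BB and summing P(type AB): 1/4·1 + 1/2·1/2 + 1/4·0 = 1/2.
Similarly for Rh via the mother's Rh distribution: P(Rh+) = 3/4.
Independent loci: 1/2 × 3/4 = 3/8.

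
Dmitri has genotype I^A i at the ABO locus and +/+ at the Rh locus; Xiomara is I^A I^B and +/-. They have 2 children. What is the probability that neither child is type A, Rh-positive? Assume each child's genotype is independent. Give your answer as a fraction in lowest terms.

1/4

ABO cross I^A i × I^A I^B → 1/2 A, 1/4 B, 1/4 AB.
Rh cross +/+ × +/- → 1 Rh+; so P(type A, Rh-positive) = 1/2 × 1 = 1/2 per child.
P(not type A, Rh-positive) = 1/2 for one child; (1/2)^2 = 1/4.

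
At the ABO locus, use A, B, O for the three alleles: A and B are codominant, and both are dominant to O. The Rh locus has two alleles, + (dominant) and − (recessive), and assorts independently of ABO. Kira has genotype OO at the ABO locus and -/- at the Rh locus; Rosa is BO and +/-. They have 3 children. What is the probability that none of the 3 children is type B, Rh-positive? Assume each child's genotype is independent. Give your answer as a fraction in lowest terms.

ABO cross OO × BO → 1/2 O, 1/2 B.
Rh cross -/- × +/- → 1/2 Rh+, 1/2 Rh-; so P(type B, Rh-positive) = 1/2 × 1/2 = 1/4 per child.
P(not type B, Rh-positive) = 3/4 for one child; (3/4)^3 = 27/64.

27/64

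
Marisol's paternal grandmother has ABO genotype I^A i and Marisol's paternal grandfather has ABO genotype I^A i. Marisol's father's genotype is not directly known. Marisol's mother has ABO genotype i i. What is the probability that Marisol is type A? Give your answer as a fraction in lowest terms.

Marisol's father's ABO genotype from I^A i × I^A i: 1/4 I^A I^A, 1/2 I^A i, 1/4 i i.
Crossing each possibility with the mother i i and summing P(type A): 1/4·1 + 1/2·1/2 + 1/4·0 = 1/2.

1/2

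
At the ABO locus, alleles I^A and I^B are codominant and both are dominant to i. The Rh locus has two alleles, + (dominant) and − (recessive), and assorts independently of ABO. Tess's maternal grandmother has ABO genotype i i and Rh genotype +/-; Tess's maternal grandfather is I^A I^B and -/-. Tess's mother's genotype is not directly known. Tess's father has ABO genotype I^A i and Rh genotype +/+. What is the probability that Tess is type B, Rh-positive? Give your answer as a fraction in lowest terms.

1/8

Tess's mother's ABO genotype from i i × I^A I^B: 1/2 I^A i, 1/2 I^B i.
Crossing each possibility with the father I^A i and summing P(type B): 1/2·0 + 1/2·1/4 = 1/8.
Similarly for Rh via the mother's Rh distribution: P(Rh+) = 1.
Independent loci: 1/8 × 1 = 1/8.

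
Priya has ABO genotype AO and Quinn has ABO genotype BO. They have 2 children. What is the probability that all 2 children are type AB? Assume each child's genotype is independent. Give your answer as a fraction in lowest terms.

ABO cross AO × BO → 1/4 O, 1/4 A, 1/4 B, 1/4 AB.
So P(type AB) = 1/4 per child.
All 2 independent: (1/4)^2 = 1/16.

1/16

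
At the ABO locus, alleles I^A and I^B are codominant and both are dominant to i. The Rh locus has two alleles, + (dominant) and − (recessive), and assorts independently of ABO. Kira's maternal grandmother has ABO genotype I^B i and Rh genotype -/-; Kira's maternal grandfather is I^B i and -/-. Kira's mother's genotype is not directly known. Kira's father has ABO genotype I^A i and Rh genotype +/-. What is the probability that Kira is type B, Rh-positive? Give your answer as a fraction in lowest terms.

Kira's mother's ABO genotype from I^B i × I^B i: 1/4 I^B I^B, 1/2 I^B i, 1/4 i i.
Crossing each possibility with the father I^A i and summing P(type B): 1/4·1/2 + 1/2·1/4 + 1/4·0 = 1/4.
Similarly for Rh via the mother's Rh distribution: P(Rh+) = 1/2.
Independent loci: 1/4 × 1/2 = 1/8.

1/8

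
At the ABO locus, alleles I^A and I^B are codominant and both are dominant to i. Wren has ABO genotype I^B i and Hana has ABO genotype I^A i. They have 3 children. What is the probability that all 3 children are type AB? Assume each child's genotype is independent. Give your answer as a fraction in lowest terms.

ABO cross I^B i × I^A i → 1/4 O, 1/4 A, 1/4 B, 1/4 AB.
So P(type AB) = 1/4 per child.
All 3 independent: (1/4)^3 = 1/64.

1/64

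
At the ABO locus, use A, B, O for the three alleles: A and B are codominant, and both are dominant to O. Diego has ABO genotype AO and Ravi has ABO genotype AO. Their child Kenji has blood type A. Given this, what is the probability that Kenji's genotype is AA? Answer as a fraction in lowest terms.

1/3

Cross AO × AO → 1/4 AA, 1/2 AO, 1/4 OO.
Type-A genotypes among offspring: AA (1/4), AO (1/2); total 3/4.
P(AA | type A) = (1/4) / (3/4) = 1/3.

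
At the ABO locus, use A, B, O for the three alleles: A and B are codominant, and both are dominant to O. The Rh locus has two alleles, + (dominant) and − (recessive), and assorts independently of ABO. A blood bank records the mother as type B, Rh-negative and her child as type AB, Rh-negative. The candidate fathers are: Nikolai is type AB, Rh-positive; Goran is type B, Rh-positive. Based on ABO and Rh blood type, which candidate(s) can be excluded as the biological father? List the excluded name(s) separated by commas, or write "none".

Goran

A candidate is excluded only if no genotype consistent with his phenotype could produce a type AB, Rh-negative child with a type B, Rh-negative mother.
Goran (type B, Rh+): no genotype consistent with that phenotype can produce a type-AB Rh- child with a type-B mother.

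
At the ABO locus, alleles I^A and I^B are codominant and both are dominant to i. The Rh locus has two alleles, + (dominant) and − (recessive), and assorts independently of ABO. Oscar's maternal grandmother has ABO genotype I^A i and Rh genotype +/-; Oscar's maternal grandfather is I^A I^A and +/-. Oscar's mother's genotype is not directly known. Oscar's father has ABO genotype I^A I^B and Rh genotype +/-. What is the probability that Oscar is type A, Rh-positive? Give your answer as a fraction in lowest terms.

Oscar's mother's ABO genotype from I^A i × I^A I^A: 1/2 I^A I^A, 1/2 I^A i.
Crossing each possibility with the father I^A I^B and summing P(type A): 1/2·1/2 + 1/2·1/2 = 1/2.
Similarly for Rh via the mother's Rh distribution: P(Rh+) = 3/4.
Independent loci: 1/2 × 3/4 = 3/8.

3/8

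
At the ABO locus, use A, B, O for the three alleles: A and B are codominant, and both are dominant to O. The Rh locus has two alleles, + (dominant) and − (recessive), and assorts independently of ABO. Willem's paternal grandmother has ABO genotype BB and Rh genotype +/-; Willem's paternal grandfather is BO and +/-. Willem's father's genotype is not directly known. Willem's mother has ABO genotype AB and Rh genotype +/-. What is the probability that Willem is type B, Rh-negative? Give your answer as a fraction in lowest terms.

1/8

Willem's father's ABO genotype from BB × BO: 1/2 BB, 1/2 BO.
Crossing each possibility with the mother AB and summing P(type B): 1/2·1/2 + 1/2·1/2 = 1/2.
Similarly for Rh via the father's Rh distribution: P(Rh-) = 1/4.
Independent loci: 1/2 × 1/4 = 1/8.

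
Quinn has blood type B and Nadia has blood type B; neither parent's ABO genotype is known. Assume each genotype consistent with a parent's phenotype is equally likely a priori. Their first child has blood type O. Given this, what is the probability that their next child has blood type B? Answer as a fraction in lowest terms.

Possible genotypes: Quinn ∈ {BB, BO}; Nadia ∈ {BB, BO}.
Weight each parental genotype pair by prior × P(type-O child):
  BO × BO: posterior weight 1; P(next child type B) = 3/4.
Weighted sum = 3/4.

3/4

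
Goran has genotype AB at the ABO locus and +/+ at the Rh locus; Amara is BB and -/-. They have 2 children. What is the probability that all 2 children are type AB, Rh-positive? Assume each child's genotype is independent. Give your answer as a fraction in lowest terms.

ABO cross AB × BB → 1/2 B, 1/2 AB.
Rh cross +/+ × -/- → 1 Rh+; so P(type AB, Rh-positive) = 1/2 × 1 = 1/2 per child.
All 2 independent: (1/2)^2 = 1/4.

1/4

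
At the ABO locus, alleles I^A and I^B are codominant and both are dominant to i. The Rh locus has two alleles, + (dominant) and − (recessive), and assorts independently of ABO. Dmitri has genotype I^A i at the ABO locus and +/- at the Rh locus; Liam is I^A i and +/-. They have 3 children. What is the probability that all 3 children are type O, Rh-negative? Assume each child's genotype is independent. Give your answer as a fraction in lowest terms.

1/4096

ABO cross I^A i × I^A i → 1/4 O, 3/4 A.
Rh cross +/- × +/- → 3/4 Rh+, 1/4 Rh-; so P(type O, Rh-negative) = 1/4 × 1/4 = 1/16 per child.
All 3 independent: (1/16)^3 = 1/4096.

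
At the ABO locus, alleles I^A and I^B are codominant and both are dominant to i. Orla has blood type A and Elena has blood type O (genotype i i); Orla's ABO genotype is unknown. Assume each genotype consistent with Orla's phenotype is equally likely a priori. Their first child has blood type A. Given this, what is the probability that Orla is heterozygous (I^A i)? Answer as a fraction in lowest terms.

1/3

Possible genotypes: Orla ∈ {I^A I^A, I^A i}; Elena ∈ {i i}.
Weight each parental genotype pair by prior × P(type-A child):
  I^A I^A × i i: posterior weight 2/3.
  I^A i × i i: posterior weight 1/3.
Sum the posterior weight over pairs where Orla is I^A i: 1/3.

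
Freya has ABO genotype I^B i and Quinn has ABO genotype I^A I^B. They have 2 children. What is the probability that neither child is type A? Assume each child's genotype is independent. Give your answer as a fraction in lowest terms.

ABO cross I^B i × I^A I^B → 1/4 A, 1/2 B, 1/4 AB.
So P(type A) = 1/4 per child.
P(not type A) = 3/4 for one child; (3/4)^2 = 9/16.

9/16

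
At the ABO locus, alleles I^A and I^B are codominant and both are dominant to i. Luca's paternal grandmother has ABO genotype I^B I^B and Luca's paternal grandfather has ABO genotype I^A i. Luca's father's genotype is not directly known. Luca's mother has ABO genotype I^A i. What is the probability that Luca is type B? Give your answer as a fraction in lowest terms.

Luca's father's ABO genotype from I^B I^B × I^A i: 1/2 I^A I^B, 1/2 I^B i.
Crossing each possibility with the mother I^A i and summing P(type B): 1/2·1/4 + 1/2·1/4 = 1/4.

1/4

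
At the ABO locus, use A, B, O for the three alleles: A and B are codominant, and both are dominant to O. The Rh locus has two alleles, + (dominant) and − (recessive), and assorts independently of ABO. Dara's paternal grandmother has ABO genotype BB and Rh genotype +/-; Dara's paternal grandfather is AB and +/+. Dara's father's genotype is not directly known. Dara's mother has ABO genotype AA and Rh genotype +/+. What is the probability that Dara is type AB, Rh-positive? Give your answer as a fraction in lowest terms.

3/4

Dara's father's ABO genotype from BB × AB: 1/2 AB, 1/2 BB.
Crossing each possibility with the mother AA and summing P(type AB): 1/2·1/2 + 1/2·1 = 3/4.
Similarly for Rh via the father's Rh distribution: P(Rh+) = 1.
Independent loci: 3/4 × 1 = 3/4.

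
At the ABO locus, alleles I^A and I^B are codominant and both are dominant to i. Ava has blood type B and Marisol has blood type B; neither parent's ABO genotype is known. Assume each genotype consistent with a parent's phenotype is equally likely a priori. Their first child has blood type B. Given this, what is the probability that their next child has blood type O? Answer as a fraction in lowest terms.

Possible genotypes: Ava ∈ {I^B I^B, I^B i}; Marisol ∈ {I^B I^B, I^B i}.
Weight each parental genotype pair by prior × P(type-B child):
  I^B I^B × I^B I^B: posterior weight 4/15; P(next child type O) = 0.
  I^B I^B × I^B i: posterior weight 4/15; P(next child type O) = 0.
  I^B i × I^B I^B: posterior weight 4/15; P(next child type O) = 0.
  I^B i × I^B i: posterior weight 1/5; P(next child type O) = 1/4.
Weighted sum = 1/20.

1/20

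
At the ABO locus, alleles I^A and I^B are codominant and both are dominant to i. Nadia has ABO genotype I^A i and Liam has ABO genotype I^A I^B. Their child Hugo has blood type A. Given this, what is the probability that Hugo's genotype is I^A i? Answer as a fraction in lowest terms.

Cross I^A i × I^A I^B → 1/4 I^A I^A, 1/4 I^A I^B, 1/4 I^A i, 1/4 I^B i.
Type-A genotypes among offspring: I^A I^A (1/4), I^A i (1/4); total 1/2.
P(I^A i | type A) = (1/4) / (1/2) = 1/2.

1/2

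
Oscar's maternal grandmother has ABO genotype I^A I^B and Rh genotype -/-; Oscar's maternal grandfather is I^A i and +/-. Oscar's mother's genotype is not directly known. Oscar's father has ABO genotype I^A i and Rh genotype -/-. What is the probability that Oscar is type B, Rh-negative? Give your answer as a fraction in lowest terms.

3/32

Oscar's mother's ABO genotype from I^A I^B × I^A i: 1/4 I^A I^A, 1/4 I^A I^B, 1/4 I^A i, 1/4 I^B i.
Crossing each possibility with the father I^A i and summing P(type B): 1/4·0 + 1/4·1/4 + 1/4·0 + 1/4·1/4 = 1/8.
Similarly for Rh via the mother's Rh distribution: P(Rh-) = 3/4.
Independent loci: 1/8 × 3/4 = 3/32.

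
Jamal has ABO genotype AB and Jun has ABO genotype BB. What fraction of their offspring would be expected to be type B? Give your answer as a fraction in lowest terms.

1/2

ABO cross AB × BB → offspring phenotypes: 1/2 B, 1/2 AB.
So P(type B) = 1/2.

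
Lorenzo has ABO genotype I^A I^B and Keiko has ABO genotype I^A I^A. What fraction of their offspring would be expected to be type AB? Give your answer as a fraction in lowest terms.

1/2

ABO cross I^A I^B × I^A I^A → offspring phenotypes: 1/2 A, 1/2 AB.
So P(type AB) = 1/2.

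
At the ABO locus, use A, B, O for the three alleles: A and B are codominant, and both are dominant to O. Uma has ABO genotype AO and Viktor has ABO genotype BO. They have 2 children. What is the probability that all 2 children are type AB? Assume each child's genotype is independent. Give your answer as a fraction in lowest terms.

ABO cross AO × BO → 1/4 O, 1/4 A, 1/4 B, 1/4 AB.
So P(type AB) = 1/4 per child.
All 2 independent: (1/4)^2 = 1/16.

1/16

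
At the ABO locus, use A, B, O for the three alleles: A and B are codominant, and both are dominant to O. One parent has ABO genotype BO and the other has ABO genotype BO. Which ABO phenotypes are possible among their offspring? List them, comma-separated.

O, B

Gametes from BO × BO give offspring ABO genotypes BB, BO, OO, i.e. phenotypes O, B.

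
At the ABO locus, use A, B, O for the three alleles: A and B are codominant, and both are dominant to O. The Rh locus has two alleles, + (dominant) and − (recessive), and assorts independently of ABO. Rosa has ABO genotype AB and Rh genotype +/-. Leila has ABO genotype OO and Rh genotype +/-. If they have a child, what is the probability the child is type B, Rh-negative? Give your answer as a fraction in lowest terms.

1/8

ABO cross AB × OO → offspring phenotypes: 1/2 A, 1/2 B.
Rh cross +/- × +/- → 3/4 Rh+, 1/4 Rh-.
Independent loci: P(type B, Rh-negative) = 1/2 × 1/4 = 1/8.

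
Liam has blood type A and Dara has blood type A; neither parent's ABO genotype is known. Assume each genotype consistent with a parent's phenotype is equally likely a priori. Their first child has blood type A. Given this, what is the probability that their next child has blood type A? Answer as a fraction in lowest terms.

Possible genotypes: Liam ∈ {AA, AO}; Dara ∈ {AA, AO}.
Weight each parental genotype pair by prior × P(type-A child):
  AA × AA: posterior weight 4/15; P(next child type A) = 1.
  AA × AO: posterior weight 4/15; P(next child type A) = 1.
  AO × AA: posterior weight 4/15; P(next child type A) = 1.
  AO × AO: posterior weight 1/5; P(next child type A) = 3/4.
Weighted sum = 19/20.

19/20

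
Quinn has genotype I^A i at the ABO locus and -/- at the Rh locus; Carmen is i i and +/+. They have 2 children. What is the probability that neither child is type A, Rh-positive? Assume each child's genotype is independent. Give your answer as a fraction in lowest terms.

ABO cross I^A i × i i → 1/2 O, 1/2 A.
Rh cross -/- × +/+ → 1 Rh+; so P(type A, Rh-positive) = 1/2 × 1 = 1/2 per child.
P(not type A, Rh-positive) = 1/2 for one child; (1/2)^2 = 1/4.

1/4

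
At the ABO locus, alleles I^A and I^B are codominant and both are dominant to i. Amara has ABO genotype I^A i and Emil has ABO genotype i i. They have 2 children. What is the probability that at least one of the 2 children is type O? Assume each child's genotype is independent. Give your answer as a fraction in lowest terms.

ABO cross I^A i × i i → 1/2 O, 1/2 A.
So P(type O) = 1/2 per child.
P(none) = (1/2)^2 = 1/4; P(at least one) = 1 − 1/4 = 3/4.

3/4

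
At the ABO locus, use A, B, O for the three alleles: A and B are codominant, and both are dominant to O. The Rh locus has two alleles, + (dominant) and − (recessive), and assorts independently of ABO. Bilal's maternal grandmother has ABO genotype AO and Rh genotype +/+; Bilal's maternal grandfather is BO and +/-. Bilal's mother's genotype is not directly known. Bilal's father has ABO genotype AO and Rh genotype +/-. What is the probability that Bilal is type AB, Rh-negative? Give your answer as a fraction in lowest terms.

Bilal's mother's ABO genotype from AO × BO: 1/4 AB, 1/4 AO, 1/4 BO, 1/4 OO.
Crossing each possibility with the father AO and summing P(type AB): 1/4·1/4 + 1/4·0 + 1/4·1/4 + 1/4·0 = 1/8.
Similarly for Rh via the mother's Rh distribution: P(Rh-) = 1/8.
Independent loci: 1/8 × 1/8 = 1/64.

1/64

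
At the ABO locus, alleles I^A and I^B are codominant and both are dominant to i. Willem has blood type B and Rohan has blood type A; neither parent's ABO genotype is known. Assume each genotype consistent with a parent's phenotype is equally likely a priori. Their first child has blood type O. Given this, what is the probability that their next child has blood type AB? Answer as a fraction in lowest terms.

Possible genotypes: Willem ∈ {I^B I^B, I^B i}; Rohan ∈ {I^A I^A, I^A i}.
Weight each parental genotype pair by prior × P(type-O child):
  I^B i × I^A i: posterior weight 1; P(next child type AB) = 1/4.
Weighted sum = 1/4.

1/4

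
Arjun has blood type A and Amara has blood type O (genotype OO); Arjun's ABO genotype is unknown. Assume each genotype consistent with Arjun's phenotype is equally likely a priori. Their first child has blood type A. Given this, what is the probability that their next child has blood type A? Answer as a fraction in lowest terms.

5/6

Possible genotypes: Arjun ∈ {AA, AO}; Amara ∈ {OO}.
Weight each parental genotype pair by prior × P(type-A child):
  AA × OO: posterior weight 2/3; P(next child type A) = 1.
  AO × OO: posterior weight 1/3; P(next child type A) = 1/2.
Weighted sum = 5/6.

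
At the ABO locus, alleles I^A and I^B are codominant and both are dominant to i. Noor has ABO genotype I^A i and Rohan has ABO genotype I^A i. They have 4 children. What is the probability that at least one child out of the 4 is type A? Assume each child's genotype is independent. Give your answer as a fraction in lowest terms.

255/256

ABO cross I^A i × I^A i → 1/4 O, 3/4 A.
So P(type A) = 3/4 per child.
P(none) = (1/4)^4 = 1/256; P(at least one) = 1 − 1/256 = 255/256.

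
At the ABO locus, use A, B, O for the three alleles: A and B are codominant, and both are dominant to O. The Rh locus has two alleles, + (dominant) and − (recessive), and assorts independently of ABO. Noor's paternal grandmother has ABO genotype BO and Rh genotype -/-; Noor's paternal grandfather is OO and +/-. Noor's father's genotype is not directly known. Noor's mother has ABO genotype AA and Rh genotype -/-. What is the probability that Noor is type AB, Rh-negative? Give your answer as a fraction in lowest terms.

Noor's father's ABO genotype from BO × OO: 1/2 BO, 1/2 OO.
Crossing each possibility with the mother AA and summing P(type AB): 1/2·1/2 + 1/2·0 = 1/4.
Similarly for Rh via the father's Rh distribution: P(Rh-) = 3/4.
Independent loci: 1/4 × 3/4 = 3/16.

3/16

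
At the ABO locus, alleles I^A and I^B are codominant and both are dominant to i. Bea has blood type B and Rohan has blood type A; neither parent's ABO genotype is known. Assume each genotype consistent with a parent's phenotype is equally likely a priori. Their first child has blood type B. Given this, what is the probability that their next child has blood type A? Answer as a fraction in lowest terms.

Possible genotypes: Bea ∈ {I^B I^B, I^B i}; Rohan ∈ {I^A I^A, I^A i}.
Weight each parental genotype pair by prior × P(type-B child):
  I^B I^B × I^A i: posterior weight 2/3; P(next child type A) = 0.
  I^B i × I^A i: posterior weight 1/3; P(next child type A) = 1/4.
Weighted sum = 1/12.

1/12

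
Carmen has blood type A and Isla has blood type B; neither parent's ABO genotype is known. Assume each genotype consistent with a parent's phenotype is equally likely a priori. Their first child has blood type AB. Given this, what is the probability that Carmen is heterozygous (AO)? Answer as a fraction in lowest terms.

1/3

Possible genotypes: Carmen ∈ {AA, AO}; Isla ∈ {BB, BO}.
Weight each parental genotype pair by prior × P(type-AB child):
  AA × BB: posterior weight 4/9.
  AA × BO: posterior weight 2/9.
  AO × BB: posterior weight 2/9.
  AO × BO: posterior weight 1/9.
Sum the posterior weight over pairs where Carmen is AO: 1/3.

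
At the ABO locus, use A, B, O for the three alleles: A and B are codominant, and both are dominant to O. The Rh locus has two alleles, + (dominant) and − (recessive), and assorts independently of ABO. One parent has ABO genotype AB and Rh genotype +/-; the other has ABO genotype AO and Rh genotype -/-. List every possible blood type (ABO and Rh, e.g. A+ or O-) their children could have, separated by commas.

A+, A-, B+, B-, AB+, AB-

Gametes from AB × AO give offspring ABO genotypes AA, AB, AO, BO, i.e. phenotypes A, B, AB.
Rh cross +/- × -/- → phenotypes Rh+, Rh-.
Combining independently: A+, A-, B+, B-, AB+, AB-.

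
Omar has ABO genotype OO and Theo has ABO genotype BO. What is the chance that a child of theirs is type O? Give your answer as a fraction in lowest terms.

1/2

ABO cross OO × BO → offspring phenotypes: 1/2 O, 1/2 B.
So P(type O) = 1/2.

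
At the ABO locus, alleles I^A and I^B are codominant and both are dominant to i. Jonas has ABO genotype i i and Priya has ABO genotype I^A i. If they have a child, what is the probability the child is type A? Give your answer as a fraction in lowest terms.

1/2

ABO cross i i × I^A i → offspring phenotypes: 1/2 O, 1/2 A.
So P(type A) = 1/2.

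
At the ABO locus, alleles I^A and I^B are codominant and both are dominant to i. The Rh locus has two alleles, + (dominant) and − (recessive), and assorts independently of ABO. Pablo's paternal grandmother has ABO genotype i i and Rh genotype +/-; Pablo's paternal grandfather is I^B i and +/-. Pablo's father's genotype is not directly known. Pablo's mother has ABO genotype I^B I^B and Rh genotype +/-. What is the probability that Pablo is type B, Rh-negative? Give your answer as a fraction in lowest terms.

Pablo's father's ABO genotype from i i × I^B i: 1/2 I^B i, 1/2 i i.
Crossing each possibility with the mother I^B I^B and summing P(type B): 1/2·1 + 1/2·1 = 1.
Similarly for Rh via the father's Rh distribution: P(Rh-) = 1/4.
Independent loci: 1 × 1/4 = 1/4.

1/4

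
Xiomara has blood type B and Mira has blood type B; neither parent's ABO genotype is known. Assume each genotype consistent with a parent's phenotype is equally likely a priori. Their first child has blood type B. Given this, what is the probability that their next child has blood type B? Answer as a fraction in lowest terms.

19/20

Possible genotypes: Xiomara ∈ {I^B I^B, I^B i}; Mira ∈ {I^B I^B, I^B i}.
Weight each parental genotype pair by prior × P(type-B child):
  I^B I^B × I^B I^B: posterior weight 4/15; P(next child type B) = 1.
  I^B I^B × I^B i: posterior weight 4/15; P(next child type B) = 1.
  I^B i × I^B I^B: posterior weight 4/15; P(next child type B) = 1.
  I^B i × I^B i: posterior weight 1/5; P(next child type B) = 3/4.
Weighted sum = 19/20.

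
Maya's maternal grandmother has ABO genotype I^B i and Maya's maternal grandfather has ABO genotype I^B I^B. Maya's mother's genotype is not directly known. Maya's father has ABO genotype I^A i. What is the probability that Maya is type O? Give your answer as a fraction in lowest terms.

1/8

Maya's mother's ABO genotype from I^B i × I^B I^B: 1/2 I^B I^B, 1/2 I^B i.
Crossing each possibility with the father I^A i and summing P(type O): 1/2·0 + 1/2·1/4 = 1/8.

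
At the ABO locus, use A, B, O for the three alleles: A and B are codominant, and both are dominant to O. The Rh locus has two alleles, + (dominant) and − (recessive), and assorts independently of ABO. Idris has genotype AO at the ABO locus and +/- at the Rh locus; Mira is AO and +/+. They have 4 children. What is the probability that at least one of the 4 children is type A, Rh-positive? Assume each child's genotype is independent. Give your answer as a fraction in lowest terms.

ABO cross AO × AO → 1/4 O, 3/4 A.
Rh cross +/- × +/+ → 1 Rh+; so P(type A, Rh-positive) = 3/4 × 1 = 3/4 per child.
P(none) = (1/4)^4 = 1/256; P(at least one) = 1 − 1/256 = 255/256.

255/256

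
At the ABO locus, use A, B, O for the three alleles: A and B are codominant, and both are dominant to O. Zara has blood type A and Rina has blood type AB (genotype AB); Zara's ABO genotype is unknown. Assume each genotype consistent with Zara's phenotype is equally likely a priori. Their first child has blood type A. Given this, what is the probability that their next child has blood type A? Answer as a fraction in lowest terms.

1/2

Possible genotypes: Zara ∈ {AA, AO}; Rina ∈ {AB}.
Weight each parental genotype pair by prior × P(type-A child):
  AA × AB: posterior weight 1/2; P(next child type A) = 1/2.
  AO × AB: posterior weight 1/2; P(next child type A) = 1/2.
Weighted sum = 1/2.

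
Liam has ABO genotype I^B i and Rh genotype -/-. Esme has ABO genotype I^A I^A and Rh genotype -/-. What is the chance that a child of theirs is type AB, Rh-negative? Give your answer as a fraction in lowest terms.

ABO cross I^B i × I^A I^A → offspring phenotypes: 1/2 A, 1/2 AB.
Rh cross -/- × -/- → 1 Rh-.
Independent loci: P(type AB, Rh-negative) = 1/2 × 1 = 1/2.

1/2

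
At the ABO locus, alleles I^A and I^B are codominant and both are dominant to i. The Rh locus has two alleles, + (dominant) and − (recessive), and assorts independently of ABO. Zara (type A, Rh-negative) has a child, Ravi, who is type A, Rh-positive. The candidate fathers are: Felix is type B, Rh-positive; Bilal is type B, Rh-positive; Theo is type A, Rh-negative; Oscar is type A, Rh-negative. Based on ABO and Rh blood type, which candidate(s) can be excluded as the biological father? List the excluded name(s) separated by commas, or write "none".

Theo, Oscar

A candidate is excluded only if no genotype consistent with his phenotype could produce a type A, Rh-positive child with a type A, Rh-negative mother.
Theo (type A, Rh-): no genotype consistent with that phenotype can produce a type-A Rh+ child with a type-A mother.
Oscar (type A, Rh-): no genotype consistent with that phenotype can produce a type-A Rh+ child with a type-A mother.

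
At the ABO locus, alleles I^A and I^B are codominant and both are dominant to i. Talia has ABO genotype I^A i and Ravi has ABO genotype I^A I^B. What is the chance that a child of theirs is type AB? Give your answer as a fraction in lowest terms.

1/4

ABO cross I^A i × I^A I^B → offspring phenotypes: 1/2 A, 1/4 B, 1/4 AB.
So P(type AB) = 1/4.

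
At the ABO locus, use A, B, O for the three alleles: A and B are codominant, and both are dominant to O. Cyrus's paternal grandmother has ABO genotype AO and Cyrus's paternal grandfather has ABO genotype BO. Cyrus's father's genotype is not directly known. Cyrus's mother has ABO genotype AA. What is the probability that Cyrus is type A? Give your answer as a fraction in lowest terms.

Cyrus's father's ABO genotype from AO × BO: 1/4 AB, 1/4 AO, 1/4 BO, 1/4 OO.
Crossing each possibility with the mother AA and summing P(type A): 1/4·1/2 + 1/4·1 + 1/4·1/2 + 1/4·1 = 3/4.

3/4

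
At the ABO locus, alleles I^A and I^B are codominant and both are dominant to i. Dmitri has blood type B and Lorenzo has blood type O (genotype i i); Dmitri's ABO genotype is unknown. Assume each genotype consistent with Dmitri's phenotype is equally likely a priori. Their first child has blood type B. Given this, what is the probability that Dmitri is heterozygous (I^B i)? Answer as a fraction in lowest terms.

Possible genotypes: Dmitri ∈ {I^B I^B, I^B i}; Lorenzo ∈ {i i}.
Weight each parental genotype pair by prior × P(type-B child):
  I^B I^B × i i: posterior weight 2/3.
  I^B i × i i: posterior weight 1/3.
Sum the posterior weight over pairs where Dmitri is I^B i: 1/3.

1/3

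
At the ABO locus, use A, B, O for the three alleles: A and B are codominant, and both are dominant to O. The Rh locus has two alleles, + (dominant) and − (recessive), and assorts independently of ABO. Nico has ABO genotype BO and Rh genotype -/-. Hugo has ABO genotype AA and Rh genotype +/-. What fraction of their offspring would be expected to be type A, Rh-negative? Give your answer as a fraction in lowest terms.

ABO cross BO × AA → offspring phenotypes: 1/2 A, 1/2 AB.
Rh cross -/- × +/- → 1/2 Rh+, 1/2 Rh-.
Independent loci: P(type A, Rh-negative) = 1/2 × 1/2 = 1/4.

1/4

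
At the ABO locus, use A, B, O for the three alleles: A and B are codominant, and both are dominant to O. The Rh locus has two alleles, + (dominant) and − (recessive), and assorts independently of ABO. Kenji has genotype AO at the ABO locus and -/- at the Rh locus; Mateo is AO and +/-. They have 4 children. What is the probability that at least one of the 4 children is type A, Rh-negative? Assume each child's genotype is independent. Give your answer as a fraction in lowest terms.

3471/4096

ABO cross AO × AO → 1/4 O, 3/4 A.
Rh cross -/- × +/- → 1/2 Rh+, 1/2 Rh-; so P(type A, Rh-negative) = 3/4 × 1/2 = 3/8 per child.
P(none) = (5/8)^4 = 625/4096; P(at least one) = 1 − 625/4096 = 3471/4096.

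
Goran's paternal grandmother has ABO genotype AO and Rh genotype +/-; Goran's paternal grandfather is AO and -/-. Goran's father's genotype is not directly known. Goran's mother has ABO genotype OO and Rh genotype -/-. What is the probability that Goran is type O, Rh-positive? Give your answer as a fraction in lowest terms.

1/8

Goran's father's ABO genotype from AO × AO: 1/4 AA, 1/2 AO, 1/4 OO.
Crossing each possibility with the mother OO and summing P(type O): 1/4·0 + 1/2·1/2 + 1/4·1 = 1/2.
Similarly for Rh via the father's Rh distribution: P(Rh+) = 1/4.
Independent loci: 1/2 × 1/4 = 1/8.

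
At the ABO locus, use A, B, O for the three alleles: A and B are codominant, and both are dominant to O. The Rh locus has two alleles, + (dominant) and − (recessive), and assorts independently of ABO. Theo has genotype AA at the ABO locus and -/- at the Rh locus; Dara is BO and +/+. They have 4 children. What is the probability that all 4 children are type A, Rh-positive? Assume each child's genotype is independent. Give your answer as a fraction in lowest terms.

1/16

ABO cross AA × BO → 1/2 A, 1/2 AB.
Rh cross -/- × +/+ → 1 Rh+; so P(type A, Rh-positive) = 1/2 × 1 = 1/2 per child.
All 4 independent: (1/2)^4 = 1/16.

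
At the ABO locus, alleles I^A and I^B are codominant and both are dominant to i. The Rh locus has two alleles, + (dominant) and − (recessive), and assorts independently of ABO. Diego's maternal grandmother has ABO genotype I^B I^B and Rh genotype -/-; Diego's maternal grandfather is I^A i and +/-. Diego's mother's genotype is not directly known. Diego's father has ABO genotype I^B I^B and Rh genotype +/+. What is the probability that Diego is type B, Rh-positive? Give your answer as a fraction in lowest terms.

3/4

Diego's mother's ABO genotype from I^B I^B × I^A i: 1/2 I^A I^B, 1/2 I^B i.
Crossing each possibility with the father I^B I^B and summing P(type B): 1/2·1/2 + 1/2·1 = 3/4.
Similarly for Rh via the mother's Rh distribution: P(Rh+) = 1.
Independent loci: 3/4 × 1 = 3/4.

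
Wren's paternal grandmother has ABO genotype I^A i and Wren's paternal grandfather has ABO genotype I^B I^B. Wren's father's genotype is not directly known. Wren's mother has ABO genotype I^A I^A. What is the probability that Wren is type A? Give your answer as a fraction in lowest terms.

Wren's father's ABO genotype from I^A i × I^B I^B: 1/2 I^A I^B, 1/2 I^B i.
Crossing each possibility with the mother I^A I^A and summing P(type A): 1/2·1/2 + 1/2·1/2 = 1/2.

1/2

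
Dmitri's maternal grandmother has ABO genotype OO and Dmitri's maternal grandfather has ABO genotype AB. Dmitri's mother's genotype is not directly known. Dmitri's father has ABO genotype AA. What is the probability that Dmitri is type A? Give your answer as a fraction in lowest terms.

Dmitri's mother's ABO genotype from OO × AB: 1/2 AO, 1/2 BO.
Crossing each possibility with the father AA and summing P(type A): 1/2·1 + 1/2·1/2 = 3/4.

3/4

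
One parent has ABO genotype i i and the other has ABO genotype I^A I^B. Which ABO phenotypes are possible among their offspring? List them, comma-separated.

A, B

Gametes from i i × I^A I^B give offspring ABO genotypes I^A i, I^B i, i.e. phenotypes A, B.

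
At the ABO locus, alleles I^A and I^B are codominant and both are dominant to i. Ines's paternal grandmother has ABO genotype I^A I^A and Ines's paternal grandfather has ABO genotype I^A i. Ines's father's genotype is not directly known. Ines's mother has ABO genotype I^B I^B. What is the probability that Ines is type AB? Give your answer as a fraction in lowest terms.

3/4

Ines's father's ABO genotype from I^A I^A × I^A i: 1/2 I^A I^A, 1/2 I^A i.
Crossing each possibility with the mother I^B I^B and summing P(type AB): 1/2·1 + 1/2·1/2 = 3/4.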